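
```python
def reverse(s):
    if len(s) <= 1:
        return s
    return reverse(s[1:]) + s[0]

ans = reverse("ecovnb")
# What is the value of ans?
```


reverse("ecovnb")
= reverse("covnb") + "e"
= reverse("ovnb") + "c" + "e"
= reverse("vnb") + "o" + "c" + "e"
= reverse("nb") + "v" + "o" + "c" + "e"
= reverse("b") + "n" + "v" + "o" + "c" + "e"
= "b" + "n" + "v" + "o" + "c" + "e"
= "bnvoce"


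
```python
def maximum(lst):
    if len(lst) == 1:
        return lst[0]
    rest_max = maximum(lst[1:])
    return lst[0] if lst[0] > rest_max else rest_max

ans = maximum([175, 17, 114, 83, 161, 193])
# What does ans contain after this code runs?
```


maximum([175, 17, 114, 83, 161, 193])
= compare 175 with maximum([17, 114, 83, 161, 193])
= compare 17 with maximum([114, 83, 161, 193])
= compare 114 with maximum([83, 161, 193])
= compare 83 with maximum([161, 193])
= compare 161 with maximum([193])
Base: maximum([193]) = 193
compare 161 with 193: max = 193
compare 83 with 193: max = 193
compare 114 with 193: max = 193
compare 17 with 193: max = 193
compare 175 with 193: max = 193
= 193


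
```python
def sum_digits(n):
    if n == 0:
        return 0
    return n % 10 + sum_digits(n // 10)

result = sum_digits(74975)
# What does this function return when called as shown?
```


sum_digits(74975)
= 5 + sum_digits(7497)
= 5 + 7 + sum_digits(749)
= 5 + 7 + 9 + sum_digits(74)
= 5 + 7 + 9 + 4 + sum_digits(7)
= 5 + 7 + 9 + 4 + 7 + sum_digits(0)
= 5 + 7 + 9 + 4 + 7 + 0
= 32


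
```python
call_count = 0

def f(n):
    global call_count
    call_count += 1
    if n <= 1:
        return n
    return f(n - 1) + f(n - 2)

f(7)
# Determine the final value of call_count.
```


f(7) calls f(6) and f(5); each non-base call branches into two more.
Let C(k) = total number of calls made by f(k), including the call to f(k) itself.
Base cases: C(0) = 1, C(1) = 1
Recurrence: C(k) = 1 + C(k-1) + C(k-2)
  C(2) = 1 + C(1) + C(0) = 1 + 1 + 1 = 3
  C(3) = 1 + C(2) + C(1) = 1 + 3 + 1 = 5
  C(4) = 1 + C(3) + C(2) = 1 + 5 + 3 = 9
  C(5) = 1 + C(4) + C(3) = 1 + 9 + 5 = 15
  C(6) = 1 + C(5) + C(4) = 1 + 15 + 9 = 25
  C(7) = 1 + C(6) + C(5) = 1 + 25 + 15 = 41
Total calls = C(7) = 41


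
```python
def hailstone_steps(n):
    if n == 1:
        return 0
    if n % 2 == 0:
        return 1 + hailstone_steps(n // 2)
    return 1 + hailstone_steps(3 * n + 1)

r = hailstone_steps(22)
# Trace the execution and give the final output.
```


hailstone_steps(22)
22 is even -> hailstone_steps(11)
11 is odd -> 3*11+1 = 34 -> hailstone_steps(34)
34 is even -> hailstone_steps(17)
17 is odd -> 3*17+1 = 52 -> hailstone_steps(52)
52 is even -> hailstone_steps(26)
26 is even -> hailstone_steps(13)
13 is odd -> 3*13+1 = 40 -> hailstone_steps(40)
40 is even -> hailstone_steps(20)
20 is even -> hailstone_steps(10)
10 is even -> hailstone_steps(5)
5 is odd -> 3*5+1 = 16 -> hailstone_steps(16)
16 is even -> hailstone_steps(8)
8 is even -> hailstone_steps(4)
4 is even -> hailstone_steps(2)
2 is even -> hailstone_steps(1)
Reached 1 after 15 steps
= 15


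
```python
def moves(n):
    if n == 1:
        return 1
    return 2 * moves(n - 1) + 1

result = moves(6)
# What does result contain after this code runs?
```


moves(6)
= 2 * moves(5) + 1
= 2 * (2 * moves(4) + 1) + 1
= 2 * (2 * (2 * moves(3) + 1) + 1) + 1
= 2 * (2 * (2 * (2 * moves(2) + 1) + 1) + 1) + 1
= 2 * (2 * (2 * (2 * (2 * moves(1) + 1) + 1) + 1) + 1) + 1
Now compute bottom-up:
moves(1) = 1
moves(2) = 2 * 1 + 1 = 3
moves(3) = 2 * 3 + 1 = 7
moves(4) = 2 * 7 + 1 = 15
moves(5) = 2 * 15 + 1 = 31
moves(6) = 2 * 31 + 1 = 63
= 63


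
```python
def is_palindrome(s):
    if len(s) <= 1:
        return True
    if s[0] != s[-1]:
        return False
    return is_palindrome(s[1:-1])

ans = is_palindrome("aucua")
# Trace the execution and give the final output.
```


is_palindrome("aucua")
"aucua": s[0]='a' == s[-1]='a' -> is_palindrome("ucu")
"ucu": s[0]='u' == s[-1]='u' -> is_palindrome("c")
"c": len <= 1 -> True
= True


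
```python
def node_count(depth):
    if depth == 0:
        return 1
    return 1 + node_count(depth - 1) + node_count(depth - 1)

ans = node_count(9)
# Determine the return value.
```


node_count(9)
= 1 + node_count(8) + node_count(8)
= 1 + 2 * node_count(8)
node_count(k) = 2^(k+1) - 1
node_count(0) = 1
node_count(1) = 3
node_count(2) = 7
node_count(3) = 15
node_count(4) = 31
node_count(9) = 2^10 - 1 = 1023


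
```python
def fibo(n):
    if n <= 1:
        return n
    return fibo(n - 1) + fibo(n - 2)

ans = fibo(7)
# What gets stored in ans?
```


fibo(7)
= fibo(6) + fibo(5)
= (fibo(5) + fibo(4)) + fibo(5)
Computing bottom-up: fibo(0)=0, fibo(1)=1, fibo(2)=1, fibo(3)=2, fibo(4)=3, fibo(5)=5, fibo(6)=8, fibo(7)=13
= 13


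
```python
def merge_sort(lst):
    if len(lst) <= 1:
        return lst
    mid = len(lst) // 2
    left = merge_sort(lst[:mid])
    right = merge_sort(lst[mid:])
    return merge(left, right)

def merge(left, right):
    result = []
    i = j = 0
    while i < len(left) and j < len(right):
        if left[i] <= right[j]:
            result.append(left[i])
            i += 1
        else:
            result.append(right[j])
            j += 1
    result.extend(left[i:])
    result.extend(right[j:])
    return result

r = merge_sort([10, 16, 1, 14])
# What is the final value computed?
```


merge_sort([10, 16, 1, 14])
Split into [10, 16] and [1, 14]
Left sorted: [10, 16]
Right sorted: [1, 14]
Merge [10, 16] and [1, 14]
= [1, 10, 14, 16]


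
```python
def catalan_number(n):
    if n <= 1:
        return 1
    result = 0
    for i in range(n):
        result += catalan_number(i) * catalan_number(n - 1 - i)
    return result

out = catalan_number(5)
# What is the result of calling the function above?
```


catalan_number(5)
= sum of catalan_number(i) * catalan_number(5-1-i) for i in 0..4
First compute sub-values bottom-up:
  catalan_number(0) = 1, catalan_number(1) = 1
  catalan_number(2) = 1*1 + 1*1 = 2
  catalan_number(3) = 1*2 + 1*1 + 2*1 = 5
  catalan_number(4) = 1*5 + 1*2 + 2*1 + 5*1 = 14
Now catalan_number(5):
  catalan_number(0)*catalan_number(4) = 1*14 = 14
  catalan_number(1)*catalan_number(3) = 1*5 = 5
  catalan_number(2)*catalan_number(2) = 2*2 = 4
  catalan_number(3)*catalan_number(1) = 5*1 = 5
  catalan_number(4)*catalan_number(0) = 14*1 = 14
= 14 + 5 + 4 + 5 + 14
= 42


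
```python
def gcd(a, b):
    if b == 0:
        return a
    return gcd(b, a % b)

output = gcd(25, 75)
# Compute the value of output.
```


gcd(25, 75)
= gcd(75, 25 % 75) = gcd(75, 25)
= gcd(25, 75 % 25) = gcd(25, 0)
b == 0, return a = 25


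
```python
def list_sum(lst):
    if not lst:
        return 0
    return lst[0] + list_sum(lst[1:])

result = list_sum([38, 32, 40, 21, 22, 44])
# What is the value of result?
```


list_sum([38, 32, 40, 21, 22, 44])
= 38 + list_sum([32, 40, 21, 22, 44])
= 38 + 32 + list_sum([40, 21, 22, 44])
= 38 + 32 + 40 + list_sum([21, 22, 44])
= 38 + 32 + 40 + 21 + list_sum([22, 44])
= 38 + 32 + 40 + 21 + 22 + list_sum([44])
= 38 + 32 + 40 + 21 + 22 + 44 + list_sum([])
= 38 + 32 + 40 + 21 + 22 + 44 + 0
= 197


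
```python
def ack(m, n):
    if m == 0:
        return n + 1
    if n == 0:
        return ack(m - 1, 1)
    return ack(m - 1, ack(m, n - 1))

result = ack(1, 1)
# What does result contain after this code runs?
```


ack(1, 1)
= ack(0, ack(1, 0))
First compute ack(1, 0) = 2
= ack(0, 2)
= 3


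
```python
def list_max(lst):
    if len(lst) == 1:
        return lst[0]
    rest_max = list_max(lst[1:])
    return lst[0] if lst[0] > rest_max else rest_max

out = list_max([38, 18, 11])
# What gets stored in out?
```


list_max([38, 18, 11])
= compare 38 with list_max([18, 11])
= compare 18 with list_max([11])
Base: list_max([11]) = 11
compare 18 with 11: max = 18
compare 38 with 18: max = 38
= 38


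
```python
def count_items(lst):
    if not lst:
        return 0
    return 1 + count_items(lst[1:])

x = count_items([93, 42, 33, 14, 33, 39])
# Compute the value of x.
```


count_items([93, 42, 33, 14, 33, 39])
= 1 + count_items([42, 33, 14, 33, 39])
= 1 + 1 + count_items([33, 14, 33, 39])
= 1 + 1 + 1 + count_items([14, 33, 39])
= 1 + 1 + 1 + 1 + count_items([33, 39])
= 1 + 1 + 1 + 1 + 1 + count_items([39])
= 1 + 1 + 1 + 1 + 1 + 1 + count_items([])
= 1 + 1 + 1 + 1 + 1 + 1 + 0
= 6


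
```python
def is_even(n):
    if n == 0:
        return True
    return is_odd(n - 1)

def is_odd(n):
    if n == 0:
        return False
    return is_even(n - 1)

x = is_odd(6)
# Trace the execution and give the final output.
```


is_odd(6)
= is_even(5)
= is_odd(4)
= is_even(3)
= is_odd(2)
= is_even(1)
= is_odd(0)
n == 0: return False
= False


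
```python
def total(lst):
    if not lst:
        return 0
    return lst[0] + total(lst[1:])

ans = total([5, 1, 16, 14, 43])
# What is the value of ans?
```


total([5, 1, 16, 14, 43])
= 5 + total([1, 16, 14, 43])
= 5 + 1 + total([16, 14, 43])
= 5 + 1 + 16 + total([14, 43])
= 5 + 1 + 16 + 14 + total([43])
= 5 + 1 + 16 + 14 + 43 + total([])
= 5 + 1 + 16 + 14 + 43 + 0
= 79


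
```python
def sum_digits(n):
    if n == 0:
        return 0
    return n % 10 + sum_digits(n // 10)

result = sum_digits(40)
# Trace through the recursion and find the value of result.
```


sum_digits(40)
= 0 + sum_digits(4)
= 0 + 4 + sum_digits(0)
= 0 + 4 + 0
= 4


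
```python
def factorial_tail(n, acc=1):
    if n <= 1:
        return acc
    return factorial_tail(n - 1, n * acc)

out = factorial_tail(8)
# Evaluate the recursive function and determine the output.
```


factorial_tail(8, 1)
= factorial_tail(7, 8 * 1) = factorial_tail(7, 8)
= factorial_tail(6, 7 * 8) = factorial_tail(6, 56)
= factorial_tail(5, 6 * 56) = factorial_tail(5, 336)
= factorial_tail(4, 5 * 336) = factorial_tail(4, 1680)
= factorial_tail(3, 4 * 1680) = factorial_tail(3, 6720)
= factorial_tail(2, 3 * 6720) = factorial_tail(2, 20160)
= factorial_tail(1, 2 * 20160) = factorial_tail(1, 40320)
n <= 1, return acc = 40320


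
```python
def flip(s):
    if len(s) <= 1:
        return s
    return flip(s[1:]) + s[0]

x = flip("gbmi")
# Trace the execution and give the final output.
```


flip("gbmi")
= flip("bmi") + "g"
= flip("mi") + "b" + "g"
= flip("i") + "m" + "b" + "g"
= "i" + "m" + "b" + "g"
= "imbg"


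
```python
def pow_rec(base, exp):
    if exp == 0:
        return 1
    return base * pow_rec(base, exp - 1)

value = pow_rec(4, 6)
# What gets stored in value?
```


pow_rec(4, 6)
= 4 * pow_rec(4, 5)
= 4 * 4 * pow_rec(4, 4)
= 4 * 4 * 4 * pow_rec(4, 3)
= 4 * 4 * 4 * 4 * pow_rec(4, 2)
= 4 * 4 * 4 * 4 * 4 * pow_rec(4, 1)
= 4 * 4 * 4 * 4 * 4 * 4 * pow_rec(4, 0)
= 4 * 4 * 4 * 4 * 4 * 4 * 1
= 4096


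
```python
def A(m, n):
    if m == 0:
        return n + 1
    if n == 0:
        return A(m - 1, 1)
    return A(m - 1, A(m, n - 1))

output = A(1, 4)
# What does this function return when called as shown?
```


A(1, 4)
= A(0, A(1, 3))
First compute A(1, 3) = 5
= A(0, 5)
= 6


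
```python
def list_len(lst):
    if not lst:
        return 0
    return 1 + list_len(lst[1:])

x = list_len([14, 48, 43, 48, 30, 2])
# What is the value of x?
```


list_len([14, 48, 43, 48, 30, 2])
= 1 + list_len([48, 43, 48, 30, 2])
= 1 + 1 + list_len([43, 48, 30, 2])
= 1 + 1 + 1 + list_len([48, 30, 2])
= 1 + 1 + 1 + 1 + list_len([30, 2])
= 1 + 1 + 1 + 1 + 1 + list_len([2])
= 1 + 1 + 1 + 1 + 1 + 1 + list_len([])
= 1 + 1 + 1 + 1 + 1 + 1 + 0
= 6


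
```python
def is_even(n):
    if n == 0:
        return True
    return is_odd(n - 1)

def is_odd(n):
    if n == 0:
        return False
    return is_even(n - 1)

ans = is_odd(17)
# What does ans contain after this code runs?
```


is_odd(17)
= is_even(16)
= is_odd(15)
= is_even(14)
= is_odd(13)
= is_even(12)
= is_odd(11)
= is_even(10)
= is_odd(9)
= is_even(8)
= is_odd(7)
= is_even(6)
= is_odd(5)
= is_even(4)
= is_odd(3)
= is_even(2)
= is_odd(1)
= is_even(0)
n == 0: return True
= True


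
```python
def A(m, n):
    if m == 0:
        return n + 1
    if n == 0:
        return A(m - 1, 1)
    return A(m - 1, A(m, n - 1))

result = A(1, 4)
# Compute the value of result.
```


A(1, 4)
= A(0, A(1, 3))
First compute A(1, 3) = 5
= A(0, 5)
= 6


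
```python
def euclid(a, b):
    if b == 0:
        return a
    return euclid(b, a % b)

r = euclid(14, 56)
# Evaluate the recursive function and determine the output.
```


euclid(14, 56)
= euclid(56, 14 % 56) = euclid(56, 14)
= euclid(14, 56 % 14) = euclid(14, 0)
b == 0, return a = 14


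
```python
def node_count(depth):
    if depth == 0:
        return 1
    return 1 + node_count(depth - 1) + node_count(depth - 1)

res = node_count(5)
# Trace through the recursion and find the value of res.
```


node_count(5)
= 1 + node_count(4) + node_count(4)
= 1 + 2 * node_count(4)
node_count(k) = 2^(k+1) - 1
node_count(0) = 1
node_count(1) = 3
node_count(2) = 7
node_count(3) = 15
node_count(4) = 31
node_count(5) = 2^6 - 1 = 63


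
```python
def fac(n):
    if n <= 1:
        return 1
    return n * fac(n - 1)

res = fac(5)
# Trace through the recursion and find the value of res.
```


fac(5)
= 5 * fac(4)
= 5 * 4 * fac(3)
= 5 * 4 * 3 * fac(2)
= 5 * 4 * 3 * 2 * fac(1)
= 5 * 4 * 3 * 2 * 1
= 120


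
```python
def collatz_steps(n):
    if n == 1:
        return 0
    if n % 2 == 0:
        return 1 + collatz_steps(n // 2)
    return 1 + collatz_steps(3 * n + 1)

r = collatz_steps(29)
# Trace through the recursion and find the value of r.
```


collatz_steps(29)
29 is odd -> 3*29+1 = 88 -> collatz_steps(88)
88 is even -> collatz_steps(44)
44 is even -> collatz_steps(22)
22 is even -> collatz_steps(11)
11 is odd -> 3*11+1 = 34 -> collatz_steps(34)
34 is even -> collatz_steps(17)
17 is odd -> 3*17+1 = 52 -> collatz_steps(52)
52 is even -> collatz_steps(26)
26 is even -> collatz_steps(13)
13 is odd -> 3*13+1 = 40 -> collatz_steps(40)
40 is even -> collatz_steps(20)
20 is even -> collatz_steps(10)
10 is even -> collatz_steps(5)
5 is odd -> 3*5+1 = 16 -> collatz_steps(16)
16 is even -> collatz_steps(8)
8 is even -> collatz_steps(4)
4 is even -> collatz_steps(2)
2 is even -> collatz_steps(1)
Reached 1 after 18 steps
= 18


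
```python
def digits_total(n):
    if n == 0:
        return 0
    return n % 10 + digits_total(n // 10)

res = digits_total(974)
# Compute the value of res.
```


digits_total(974)
= 4 + digits_total(97)
= 4 + 7 + digits_total(9)
= 4 + 7 + 9 + digits_total(0)
= 4 + 7 + 9 + 0
= 20


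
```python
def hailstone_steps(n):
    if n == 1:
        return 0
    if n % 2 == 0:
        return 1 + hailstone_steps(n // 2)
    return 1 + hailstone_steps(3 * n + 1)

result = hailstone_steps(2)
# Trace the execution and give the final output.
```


hailstone_steps(2)
2 is even -> hailstone_steps(1)
Reached 1 after 1 steps
= 1


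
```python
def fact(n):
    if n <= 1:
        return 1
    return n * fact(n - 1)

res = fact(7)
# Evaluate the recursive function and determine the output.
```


fact(7)
= 7 * fact(6)
= 7 * 6 * fact(5)
= 7 * 6 * 5 * fact(4)
= 7 * 6 * 5 * 4 * fact(3)
= 7 * 6 * 5 * 4 * 3 * fact(2)
= 7 * 6 * 5 * 4 * 3 * 2 * fact(1)
= 7 * 6 * 5 * 4 * 3 * 2 * 1
= 5040


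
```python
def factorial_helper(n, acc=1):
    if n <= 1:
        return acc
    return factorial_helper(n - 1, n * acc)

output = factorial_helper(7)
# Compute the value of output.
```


factorial_helper(7, 1)
= factorial_helper(6, 7 * 1) = factorial_helper(6, 7)
= factorial_helper(5, 6 * 7) = factorial_helper(5, 42)
= factorial_helper(4, 5 * 42) = factorial_helper(4, 210)
= factorial_helper(3, 4 * 210) = factorial_helper(3, 840)
= factorial_helper(2, 3 * 840) = factorial_helper(2, 2520)
= factorial_helper(1, 2 * 2520) = factorial_helper(1, 5040)
n <= 1, return acc = 5040


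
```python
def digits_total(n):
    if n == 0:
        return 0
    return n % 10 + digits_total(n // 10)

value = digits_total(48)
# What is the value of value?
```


digits_total(48)
= 8 + digits_total(4)
= 8 + 4 + digits_total(0)
= 8 + 4 + 0
= 12


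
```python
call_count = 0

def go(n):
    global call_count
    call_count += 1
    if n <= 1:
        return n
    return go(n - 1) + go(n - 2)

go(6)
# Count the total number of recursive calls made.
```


go(6) calls go(5) and go(4); each non-base call branches into two more.
Let C(k) = total number of calls made by go(k), including the call to go(k) itself.
Base cases: C(0) = 1, C(1) = 1
Recurrence: C(k) = 1 + C(k-1) + C(k-2)
  C(2) = 1 + C(1) + C(0) = 1 + 1 + 1 = 3
  C(3) = 1 + C(2) + C(1) = 1 + 3 + 1 = 5
  C(4) = 1 + C(3) + C(2) = 1 + 5 + 3 = 9
  C(5) = 1 + C(4) + C(3) = 1 + 9 + 5 = 15
  C(6) = 1 + C(5) + C(4) = 1 + 15 + 9 = 25
Total calls = C(6) = 25


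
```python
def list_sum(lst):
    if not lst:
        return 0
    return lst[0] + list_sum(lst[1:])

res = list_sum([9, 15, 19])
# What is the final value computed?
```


list_sum([9, 15, 19])
= 9 + list_sum([15, 19])
= 9 + 15 + list_sum([19])
= 9 + 15 + 19 + list_sum([])
= 9 + 15 + 19 + 0
= 43


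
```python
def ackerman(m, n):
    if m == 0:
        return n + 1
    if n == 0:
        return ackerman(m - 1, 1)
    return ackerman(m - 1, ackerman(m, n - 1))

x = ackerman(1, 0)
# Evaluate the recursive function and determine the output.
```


ackerman(1, 0)
n == 0: return ackerman(0, 1)
= ackerman(0, 1) = 2
= 2


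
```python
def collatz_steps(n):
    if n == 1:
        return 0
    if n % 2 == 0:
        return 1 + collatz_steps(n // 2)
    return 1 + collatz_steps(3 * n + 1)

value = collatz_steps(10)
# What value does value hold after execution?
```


collatz_steps(10)
10 is even -> collatz_steps(5)
5 is odd -> 3*5+1 = 16 -> collatz_steps(16)
16 is even -> collatz_steps(8)
8 is even -> collatz_steps(4)
4 is even -> collatz_steps(2)
2 is even -> collatz_steps(1)
Reached 1 after 6 steps
= 6


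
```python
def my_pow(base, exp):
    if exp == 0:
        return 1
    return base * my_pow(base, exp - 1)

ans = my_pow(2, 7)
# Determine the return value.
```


my_pow(2, 7)
= 2 * my_pow(2, 6)
= 2 * 2 * my_pow(2, 5)
= 2 * 2 * 2 * my_pow(2, 4)
= 2 * 2 * 2 * 2 * my_pow(2, 3)
= 2 * 2 * 2 * 2 * 2 * my_pow(2, 2)
= 2 * 2 * 2 * 2 * 2 * 2 * my_pow(2, 1)
= 2 * 2 * 2 * 2 * 2 * 2 * 2 * my_pow(2, 0)
= 2 * 2 * 2 * 2 * 2 * 2 * 2 * 1
= 128


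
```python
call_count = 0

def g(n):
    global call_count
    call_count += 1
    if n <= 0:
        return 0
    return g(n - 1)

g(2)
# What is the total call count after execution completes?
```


g(2) calls g(1) calls ... calls g(0)
Total calls: 2 + 1 (for base case) = 3


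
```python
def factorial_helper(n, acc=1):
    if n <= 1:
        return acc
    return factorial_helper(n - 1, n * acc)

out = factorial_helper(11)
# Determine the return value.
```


factorial_helper(11, 1)
= factorial_helper(10, 11 * 1) = factorial_helper(10, 11)
= factorial_helper(9, 10 * 11) = factorial_helper(9, 110)
= factorial_helper(8, 9 * 110) = factorial_helper(8, 990)
= factorial_helper(7, 8 * 990) = factorial_helper(7, 7920)
= factorial_helper(6, 7 * 7920) = factorial_helper(6, 55440)
= factorial_helper(5, 6 * 55440) = factorial_helper(5, 332640)
= factorial_helper(4, 5 * 332640) = factorial_helper(4, 1663200)
= factorial_helper(3, 4 * 1663200) = factorial_helper(3, 6652800)
= factorial_helper(2, 3 * 6652800) = factorial_helper(2, 19958400)
= factorial_helper(1, 2 * 19958400) = factorial_helper(1, 39916800)
n <= 1, return acc = 39916800


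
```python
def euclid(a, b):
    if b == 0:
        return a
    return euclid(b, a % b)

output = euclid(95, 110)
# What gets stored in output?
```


euclid(95, 110)
= euclid(110, 95 % 110) = euclid(110, 95)
= euclid(95, 110 % 95) = euclid(95, 15)
= euclid(15, 95 % 15) = euclid(15, 5)
= euclid(5, 15 % 5) = euclid(5, 0)
b == 0, return a = 5


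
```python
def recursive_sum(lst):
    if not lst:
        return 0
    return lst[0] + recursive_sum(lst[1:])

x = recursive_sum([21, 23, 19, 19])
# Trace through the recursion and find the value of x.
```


recursive_sum([21, 23, 19, 19])
= 21 + recursive_sum([23, 19, 19])
= 21 + 23 + recursive_sum([19, 19])
= 21 + 23 + 19 + recursive_sum([19])
= 21 + 23 + 19 + 19 + recursive_sum([])
= 21 + 23 + 19 + 19 + 0
= 82


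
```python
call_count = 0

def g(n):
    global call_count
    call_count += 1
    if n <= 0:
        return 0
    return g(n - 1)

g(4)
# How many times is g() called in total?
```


g(4) calls g(3) calls ... calls g(0)
Total calls: 4 + 1 (for base case) = 5


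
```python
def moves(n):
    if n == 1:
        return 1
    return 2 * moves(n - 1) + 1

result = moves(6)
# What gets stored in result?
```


moves(6)
= 2 * moves(5) + 1
= 2 * (2 * moves(4) + 1) + 1
= 2 * (2 * (2 * moves(3) + 1) + 1) + 1
= 2 * (2 * (2 * (2 * moves(2) + 1) + 1) + 1) + 1
= 2 * (2 * (2 * (2 * (2 * moves(1) + 1) + 1) + 1) + 1) + 1
Now compute bottom-up:
moves(1) = 1
moves(2) = 2 * 1 + 1 = 3
moves(3) = 2 * 3 + 1 = 7
moves(4) = 2 * 7 + 1 = 15
moves(5) = 2 * 15 + 1 = 31
moves(6) = 2 * 31 + 1 = 63
= 63


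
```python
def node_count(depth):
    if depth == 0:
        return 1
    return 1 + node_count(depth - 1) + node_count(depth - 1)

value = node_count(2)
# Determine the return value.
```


node_count(2)
= 1 + node_count(1) + node_count(1)
= 1 + 2 * node_count(1)
node_count(k) = 2^(k+1) - 1
node_count(0) = 1
node_count(1) = 3
node_count(2) = 7
node_count(2) = 2^3 - 1 = 7


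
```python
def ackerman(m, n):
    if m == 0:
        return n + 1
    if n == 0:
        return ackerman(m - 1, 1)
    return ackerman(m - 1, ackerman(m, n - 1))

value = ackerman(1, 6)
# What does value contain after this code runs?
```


ackerman(1, 6)
= ackerman(0, ackerman(1, 5))
First compute ackerman(1, 5) = 7
= ackerman(0, 7)
= 8


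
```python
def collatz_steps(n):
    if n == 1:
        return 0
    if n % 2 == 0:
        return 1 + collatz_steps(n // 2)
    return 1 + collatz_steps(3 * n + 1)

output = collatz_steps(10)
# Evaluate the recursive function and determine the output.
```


collatz_steps(10)
10 is even -> collatz_steps(5)
5 is odd -> 3*5+1 = 16 -> collatz_steps(16)
16 is even -> collatz_steps(8)
8 is even -> collatz_steps(4)
4 is even -> collatz_steps(2)
2 is even -> collatz_steps(1)
Reached 1 after 6 steps
= 6


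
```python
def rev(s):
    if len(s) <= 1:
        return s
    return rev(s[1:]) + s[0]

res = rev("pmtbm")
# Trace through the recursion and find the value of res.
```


rev("pmtbm")
= rev("mtbm") + "p"
= rev("tbm") + "m" + "p"
= rev("bm") + "t" + "m" + "p"
= rev("m") + "b" + "t" + "m" + "p"
= "m" + "b" + "t" + "m" + "p"
= "mbtmp"


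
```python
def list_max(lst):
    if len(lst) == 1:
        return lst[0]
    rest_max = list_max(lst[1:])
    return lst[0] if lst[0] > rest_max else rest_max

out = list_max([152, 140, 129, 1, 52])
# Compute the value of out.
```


list_max([152, 140, 129, 1, 52])
= compare 152 with list_max([140, 129, 1, 52])
= compare 140 with list_max([129, 1, 52])
= compare 129 with list_max([1, 52])
= compare 1 with list_max([52])
Base: list_max([52]) = 52
compare 1 with 52: max = 52
compare 129 with 52: max = 129
compare 140 with 129: max = 140
compare 152 with 140: max = 152
= 152


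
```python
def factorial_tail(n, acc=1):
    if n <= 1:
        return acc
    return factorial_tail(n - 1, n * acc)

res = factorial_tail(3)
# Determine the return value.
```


factorial_tail(3, 1)
= factorial_tail(2, 3 * 1) = factorial_tail(2, 3)
= factorial_tail(1, 2 * 3) = factorial_tail(1, 6)
n <= 1, return acc = 6


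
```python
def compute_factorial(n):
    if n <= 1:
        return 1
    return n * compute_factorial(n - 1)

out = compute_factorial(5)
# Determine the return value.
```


compute_factorial(5)
= 5 * compute_factorial(4)
= 5 * 4 * compute_factorial(3)
= 5 * 4 * 3 * compute_factorial(2)
= 5 * 4 * 3 * 2 * compute_factorial(1)
= 5 * 4 * 3 * 2 * 1
= 120


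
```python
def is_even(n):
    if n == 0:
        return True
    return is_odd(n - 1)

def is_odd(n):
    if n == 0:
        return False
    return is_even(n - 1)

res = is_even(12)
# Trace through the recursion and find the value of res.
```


is_even(12)
= is_odd(11)
= is_even(10)
= is_odd(9)
= is_even(8)
= is_odd(7)
= is_even(6)
= is_odd(5)
= is_even(4)
= is_odd(3)
= is_even(2)
= is_odd(1)
= is_even(0)
n == 0: return True
= True


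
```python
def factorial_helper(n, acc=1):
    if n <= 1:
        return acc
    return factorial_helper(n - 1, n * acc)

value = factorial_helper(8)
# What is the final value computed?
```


factorial_helper(8, 1)
= factorial_helper(7, 8 * 1) = factorial_helper(7, 8)
= factorial_helper(6, 7 * 8) = factorial_helper(6, 56)
= factorial_helper(5, 6 * 56) = factorial_helper(5, 336)
= factorial_helper(4, 5 * 336) = factorial_helper(4, 1680)
= factorial_helper(3, 4 * 1680) = factorial_helper(3, 6720)
= factorial_helper(2, 3 * 6720) = factorial_helper(2, 20160)
= factorial_helper(1, 2 * 20160) = factorial_helper(1, 40320)
n <= 1, return acc = 40320


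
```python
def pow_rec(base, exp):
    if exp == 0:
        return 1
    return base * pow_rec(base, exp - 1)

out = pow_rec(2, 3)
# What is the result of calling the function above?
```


pow_rec(2, 3)
= 2 * pow_rec(2, 2)
= 2 * 2 * pow_rec(2, 1)
= 2 * 2 * 2 * pow_rec(2, 0)
= 2 * 2 * 2 * 1
= 8


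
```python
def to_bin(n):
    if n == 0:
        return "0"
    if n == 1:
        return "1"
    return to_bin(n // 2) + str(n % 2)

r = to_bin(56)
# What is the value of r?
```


to_bin(56)
= to_bin(28) + "0"
= to_bin(14) + "0" + "0"
= to_bin(7) + "0" + "0" + "0"
= to_bin(3) + "1" + "0" + "0" + "0"
= to_bin(1) + "1" + "1" + "0" + "0" + "0"
= "1" + "1" + "1" + "0" + "0" + "0"
= "111000"


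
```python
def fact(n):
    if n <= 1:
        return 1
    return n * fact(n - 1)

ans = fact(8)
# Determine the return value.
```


fact(8)
= 8 * fact(7)
= 8 * 7 * fact(6)
= 8 * 7 * 6 * fact(5)
= 8 * 7 * 6 * 5 * fact(4)
= 8 * 7 * 6 * 5 * 4 * fact(3)
= 8 * 7 * 6 * 5 * 4 * 3 * fact(2)
= 8 * 7 * 6 * 5 * 4 * 3 * 2 * fact(1)
= 8 * 7 * 6 * 5 * 4 * 3 * 2 * 1
= 40320


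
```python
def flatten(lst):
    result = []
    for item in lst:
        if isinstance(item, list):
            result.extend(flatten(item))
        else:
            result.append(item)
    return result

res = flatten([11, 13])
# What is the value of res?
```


flatten([11, 13])
Processing each element:
  11 is not a list -> append 11
  13 is not a list -> append 13
= [11, 13]


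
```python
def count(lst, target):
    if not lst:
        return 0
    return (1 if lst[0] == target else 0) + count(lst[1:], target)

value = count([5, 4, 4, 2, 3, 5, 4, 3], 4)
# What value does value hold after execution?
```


count([5, 4, 4, 2, 3, 5, 4, 3], 4)
lst[0]=5 != 4: 0 + count([4, 4, 2, 3, 5, 4, 3], 4)
lst[0]=4 == 4: 1 + count([4, 2, 3, 5, 4, 3], 4)
lst[0]=4 == 4: 1 + count([2, 3, 5, 4, 3], 4)
lst[0]=2 != 4: 0 + count([3, 5, 4, 3], 4)
lst[0]=3 != 4: 0 + count([5, 4, 3], 4)
lst[0]=5 != 4: 0 + count([4, 3], 4)
lst[0]=4 == 4: 1 + count([3], 4)
lst[0]=3 != 4: 0 + count([], 4)
= 3


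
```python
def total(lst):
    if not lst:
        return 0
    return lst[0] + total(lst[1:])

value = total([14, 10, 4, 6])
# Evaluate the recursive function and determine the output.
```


total([14, 10, 4, 6])
= 14 + total([10, 4, 6])
= 14 + 10 + total([4, 6])
= 14 + 10 + 4 + total([6])
= 14 + 10 + 4 + 6 + total([])
= 14 + 10 + 4 + 6 + 0
= 34


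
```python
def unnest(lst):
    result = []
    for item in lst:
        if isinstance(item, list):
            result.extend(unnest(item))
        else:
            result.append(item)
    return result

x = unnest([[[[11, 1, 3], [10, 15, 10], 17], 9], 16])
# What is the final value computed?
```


unnest([[[[11, 1, 3], [10, 15, 10], 17], 9], 16])
Processing each element:
  [[[11, 1, 3], [10, 15, 10], 17], 9] is a list -> unnest recursively -> [11, 1, 3, 10, 15, 10, 17, 9]
  16 is not a list -> append 16
= [11, 1, 3, 10, 15, 10, 17, 9, 16]


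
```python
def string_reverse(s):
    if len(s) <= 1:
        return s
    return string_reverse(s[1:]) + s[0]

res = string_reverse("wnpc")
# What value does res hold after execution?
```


string_reverse("wnpc")
= string_reverse("npc") + "w"
= string_reverse("pc") + "n" + "w"
= string_reverse("c") + "p" + "n" + "w"
= "c" + "p" + "n" + "w"
= "cpnw"


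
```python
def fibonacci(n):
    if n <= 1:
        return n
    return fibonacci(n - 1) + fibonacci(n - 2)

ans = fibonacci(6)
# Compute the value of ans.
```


fibonacci(6)
= fibonacci(5) + fibonacci(4)
= (fibonacci(4) + fibonacci(3)) + fibonacci(4)
Computing bottom-up: fibonacci(0)=0, fibonacci(1)=1, fibonacci(2)=1, fibonacci(3)=2, fibonacci(4)=3, fibonacci(5)=5, fibonacci(6)=8
= 8


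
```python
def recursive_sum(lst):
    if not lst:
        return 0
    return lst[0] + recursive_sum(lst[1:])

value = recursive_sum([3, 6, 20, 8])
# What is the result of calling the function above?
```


recursive_sum([3, 6, 20, 8])
= 3 + recursive_sum([6, 20, 8])
= 3 + 6 + recursive_sum([20, 8])
= 3 + 6 + 20 + recursive_sum([8])
= 3 + 6 + 20 + 8 + recursive_sum([])
= 3 + 6 + 20 + 8 + 0
= 37


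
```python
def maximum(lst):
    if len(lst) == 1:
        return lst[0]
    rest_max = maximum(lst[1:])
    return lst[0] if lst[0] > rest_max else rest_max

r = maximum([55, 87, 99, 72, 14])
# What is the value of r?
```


maximum([55, 87, 99, 72, 14])
= compare 55 with maximum([87, 99, 72, 14])
= compare 87 with maximum([99, 72, 14])
= compare 99 with maximum([72, 14])
= compare 72 with maximum([14])
Base: maximum([14]) = 14
compare 72 with 14: max = 72
compare 99 with 72: max = 99
compare 87 with 99: max = 99
compare 55 with 99: max = 99
= 99


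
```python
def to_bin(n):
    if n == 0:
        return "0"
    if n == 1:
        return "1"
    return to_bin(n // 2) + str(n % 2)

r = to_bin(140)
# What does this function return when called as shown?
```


to_bin(140)
= to_bin(70) + "0"
= to_bin(35) + "0" + "0"
= to_bin(17) + "1" + "0" + "0"
= to_bin(8) + "1" + "1" + "0" + "0"
= to_bin(4) + "0" + "1" + "1" + "0" + "0"
= to_bin(2) + "0" + "0" + "1" + "1" + "0" + "0"
= to_bin(1) + "0" + "0" + "0" + "1" + "1" + "0" + "0"
= "1" + "0" + "0" + "0" + "1" + "1" + "0" + "0"
= "10001100"


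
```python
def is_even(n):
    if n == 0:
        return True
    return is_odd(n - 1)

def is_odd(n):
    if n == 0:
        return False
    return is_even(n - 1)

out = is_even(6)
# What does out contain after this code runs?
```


is_even(6)
= is_odd(5)
= is_even(4)
= is_odd(3)
= is_even(2)
= is_odd(1)
= is_even(0)
n == 0: return True
= True


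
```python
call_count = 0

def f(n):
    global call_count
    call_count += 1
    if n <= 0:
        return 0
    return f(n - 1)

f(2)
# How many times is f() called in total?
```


f(2) calls f(1) calls ... calls f(0)
Total calls: 2 + 1 (for base case) = 3


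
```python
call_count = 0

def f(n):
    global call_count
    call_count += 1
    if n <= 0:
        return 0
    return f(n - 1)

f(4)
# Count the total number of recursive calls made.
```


f(4) calls f(3) calls ... calls f(0)
Total calls: 4 + 1 (for base case) = 5


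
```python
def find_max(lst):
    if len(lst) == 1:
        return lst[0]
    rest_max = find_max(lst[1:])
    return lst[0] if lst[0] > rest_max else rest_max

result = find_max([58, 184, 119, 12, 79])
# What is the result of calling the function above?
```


find_max([58, 184, 119, 12, 79])
= compare 58 with find_max([184, 119, 12, 79])
= compare 184 with find_max([119, 12, 79])
= compare 119 with find_max([12, 79])
= compare 12 with find_max([79])
Base: find_max([79]) = 79
compare 12 with 79: max = 79
compare 119 with 79: max = 119
compare 184 with 119: max = 184
compare 58 with 184: max = 184
= 184


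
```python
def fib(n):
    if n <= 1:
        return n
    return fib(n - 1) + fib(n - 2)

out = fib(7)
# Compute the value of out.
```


fib(7)
= fib(6) + fib(5)
= (fib(5) + fib(4)) + fib(5)
Computing bottom-up: fib(0)=0, fib(1)=1, fib(2)=1, fib(3)=2, fib(4)=3, fib(5)=5, fib(6)=8, fib(7)=13
= 13


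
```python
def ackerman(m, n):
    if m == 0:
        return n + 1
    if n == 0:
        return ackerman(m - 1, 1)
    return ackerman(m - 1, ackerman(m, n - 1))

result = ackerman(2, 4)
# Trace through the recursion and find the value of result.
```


ackerman(2, 4)
= ackerman(1, ackerman(2, 3))
First compute ackerman(2, 3) = 9
= ackerman(1, 9)
= 11


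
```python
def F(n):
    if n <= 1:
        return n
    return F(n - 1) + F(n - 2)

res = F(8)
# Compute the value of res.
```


F(8)
= F(7) + F(6)
= (F(6) + F(5)) + F(6)
Computing bottom-up: F(0)=0, F(1)=1, F(2)=1, F(3)=2, F(4)=3, F(5)=5, F(6)=8, F(7)=13, F(8)=21
= 21


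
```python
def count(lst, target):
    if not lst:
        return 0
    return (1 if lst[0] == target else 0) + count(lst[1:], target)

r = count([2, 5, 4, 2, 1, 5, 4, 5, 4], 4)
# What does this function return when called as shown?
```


count([2, 5, 4, 2, 1, 5, 4, 5, 4], 4)
lst[0]=2 != 4: 0 + count([5, 4, 2, 1, 5, 4, 5, 4], 4)
lst[0]=5 != 4: 0 + count([4, 2, 1, 5, 4, 5, 4], 4)
lst[0]=4 == 4: 1 + count([2, 1, 5, 4, 5, 4], 4)
lst[0]=2 != 4: 0 + count([1, 5, 4, 5, 4], 4)
lst[0]=1 != 4: 0 + count([5, 4, 5, 4], 4)
lst[0]=5 != 4: 0 + count([4, 5, 4], 4)
lst[0]=4 == 4: 1 + count([5, 4], 4)
lst[0]=5 != 4: 0 + count([4], 4)
lst[0]=4 == 4: 1 + count([], 4)
= 3


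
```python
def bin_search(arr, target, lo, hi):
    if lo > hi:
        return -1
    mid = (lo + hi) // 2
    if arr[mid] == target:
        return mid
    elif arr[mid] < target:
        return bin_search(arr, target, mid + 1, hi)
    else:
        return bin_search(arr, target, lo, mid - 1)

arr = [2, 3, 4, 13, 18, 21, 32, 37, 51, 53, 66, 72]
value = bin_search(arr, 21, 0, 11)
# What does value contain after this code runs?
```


bin_search(arr, 21, 0, 11)
lo=0, hi=11, mid=5, arr[mid]=21
arr[5] == 21, found at index 5
= 5


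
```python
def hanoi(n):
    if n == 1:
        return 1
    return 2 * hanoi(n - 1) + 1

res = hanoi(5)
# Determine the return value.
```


hanoi(5)
= 2 * hanoi(4) + 1
= 2 * (2 * hanoi(3) + 1) + 1
= 2 * (2 * (2 * hanoi(2) + 1) + 1) + 1
= 2 * (2 * (2 * (2 * hanoi(1) + 1) + 1) + 1) + 1
Now compute bottom-up:
hanoi(1) = 1
hanoi(2) = 2 * 1 + 1 = 3
hanoi(3) = 2 * 3 + 1 = 7
hanoi(4) = 2 * 7 + 1 = 15
hanoi(5) = 2 * 15 + 1 = 31
= 31


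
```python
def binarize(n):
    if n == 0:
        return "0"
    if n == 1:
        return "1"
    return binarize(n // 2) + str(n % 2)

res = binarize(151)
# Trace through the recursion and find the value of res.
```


binarize(151)
= binarize(75) + "1"
= binarize(37) + "1" + "1"
= binarize(18) + "1" + "1" + "1"
= binarize(9) + "0" + "1" + "1" + "1"
= binarize(4) + "1" + "0" + "1" + "1" + "1"
= binarize(2) + "0" + "1" + "0" + "1" + "1" + "1"
= binarize(1) + "0" + "0" + "1" + "0" + "1" + "1" + "1"
= "1" + "0" + "0" + "1" + "0" + "1" + "1" + "1"
= "10010111"


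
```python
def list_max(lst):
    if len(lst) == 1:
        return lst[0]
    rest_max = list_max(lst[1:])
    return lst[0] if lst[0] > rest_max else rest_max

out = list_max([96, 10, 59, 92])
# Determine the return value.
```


list_max([96, 10, 59, 92])
= compare 96 with list_max([10, 59, 92])
= compare 10 with list_max([59, 92])
= compare 59 with list_max([92])
Base: list_max([92]) = 92
compare 59 with 92: max = 92
compare 10 with 92: max = 92
compare 96 with 92: max = 96
= 96


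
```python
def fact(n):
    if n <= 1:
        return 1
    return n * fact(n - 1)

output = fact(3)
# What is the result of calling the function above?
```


fact(3)
= 3 * fact(2)
= 3 * 2 * fact(1)
= 3 * 2 * 1
= 6


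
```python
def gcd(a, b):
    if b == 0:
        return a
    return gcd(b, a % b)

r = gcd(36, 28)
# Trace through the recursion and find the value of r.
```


gcd(36, 28)
= gcd(28, 36 % 28) = gcd(28, 8)
= gcd(8, 28 % 8) = gcd(8, 4)
= gcd(4, 8 % 4) = gcd(4, 0)
b == 0, return a = 4


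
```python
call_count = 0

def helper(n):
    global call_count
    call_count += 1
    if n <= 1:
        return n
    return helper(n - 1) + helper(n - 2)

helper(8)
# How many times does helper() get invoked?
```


helper(8) calls helper(7) and helper(6); each non-base call branches into two more.
Let C(k) = total number of calls made by helper(k), including the call to helper(k) itself.
Base cases: C(0) = 1, C(1) = 1
Recurrence: C(k) = 1 + C(k-1) + C(k-2)
  C(2) = 1 + C(1) + C(0) = 1 + 1 + 1 = 3
  C(3) = 1 + C(2) + C(1) = 1 + 3 + 1 = 5
  C(4) = 1 + C(3) + C(2) = 1 + 5 + 3 = 9
  C(5) = 1 + C(4) + C(3) = 1 + 9 + 5 = 15
  C(6) = 1 + C(5) + C(4) = 1 + 15 + 9 = 25
  C(7) = 1 + C(6) + C(5) = 1 + 25 + 15 = 41
  C(8) = 1 + C(7) + C(6) = 1 + 41 + 25 = 67
Total calls = C(8) = 67


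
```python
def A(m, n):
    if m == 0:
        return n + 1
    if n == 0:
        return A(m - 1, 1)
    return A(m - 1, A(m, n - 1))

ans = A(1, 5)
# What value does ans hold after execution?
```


A(1, 5)
= A(0, A(1, 4))
First compute A(1, 4) = 6
= A(0, 6)
= 7


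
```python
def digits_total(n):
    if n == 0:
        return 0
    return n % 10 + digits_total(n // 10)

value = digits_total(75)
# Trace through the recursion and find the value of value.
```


digits_total(75)
= 5 + digits_total(7)
= 5 + 7 + digits_total(0)
= 5 + 7 + 0
= 12


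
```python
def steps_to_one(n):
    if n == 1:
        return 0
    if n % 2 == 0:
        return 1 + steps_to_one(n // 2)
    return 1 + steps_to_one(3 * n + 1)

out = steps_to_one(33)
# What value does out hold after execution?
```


steps_to_one(33)
33 is odd -> 3*33+1 = 100 -> steps_to_one(100)
100 is even -> steps_to_one(50)
50 is even -> steps_to_one(25)
25 is odd -> 3*25+1 = 76 -> steps_to_one(76)
76 is even -> steps_to_one(38)
38 is even -> steps_to_one(19)
19 is odd -> 3*19+1 = 58 -> steps_to_one(58)
58 is even -> steps_to_one(29)
29 is odd -> 3*29+1 = 88 -> steps_to_one(88)
88 is even -> steps_to_one(44)
44 is even -> steps_to_one(22)
22 is even -> steps_to_one(11)
11 is odd -> 3*11+1 = 34 -> steps_to_one(34)
34 is even -> steps_to_one(17)
17 is odd -> 3*17+1 = 52 -> steps_to_one(52)
52 is even -> steps_to_one(26)
26 is even -> steps_to_one(13)
13 is odd -> 3*13+1 = 40 -> steps_to_one(40)
40 is even -> steps_to_one(20)
20 is even -> steps_to_one(10)
10 is even -> steps_to_one(5)
5 is odd -> 3*5+1 = 16 -> steps_to_one(16)
16 is even -> steps_to_one(8)
8 is even -> steps_to_one(4)
4 is even -> steps_to_one(2)
2 is even -> steps_to_one(1)
Reached 1 after 26 steps
= 26


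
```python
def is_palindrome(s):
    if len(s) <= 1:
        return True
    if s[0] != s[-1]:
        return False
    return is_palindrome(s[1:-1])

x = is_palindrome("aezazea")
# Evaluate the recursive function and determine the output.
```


is_palindrome("aezazea")
"aezazea": s[0]='a' == s[-1]='a' -> is_palindrome("ezaze")
"ezaze": s[0]='e' == s[-1]='e' -> is_palindrome("zaz")
"zaz": s[0]='z' == s[-1]='z' -> is_palindrome("a")
"a": len <= 1 -> True
= True


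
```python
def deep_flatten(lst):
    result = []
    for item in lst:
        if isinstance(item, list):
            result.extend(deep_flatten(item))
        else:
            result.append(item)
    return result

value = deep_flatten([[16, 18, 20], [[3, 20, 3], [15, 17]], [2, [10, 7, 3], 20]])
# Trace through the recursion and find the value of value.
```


deep_flatten([[16, 18, 20], [[3, 20, 3], [15, 17]], [2, [10, 7, 3], 20]])
Processing each element:
  [16, 18, 20] is a list -> deep_flatten recursively -> [16, 18, 20]
  [[3, 20, 3], [15, 17]] is a list -> deep_flatten recursively -> [3, 20, 3, 15, 17]
  [2, [10, 7, 3], 20] is a list -> deep_flatten recursively -> [2, 10, 7, 3, 20]
= [16, 18, 20, 3, 20, 3, 15, 17, 2, 10, 7, 3, 20]


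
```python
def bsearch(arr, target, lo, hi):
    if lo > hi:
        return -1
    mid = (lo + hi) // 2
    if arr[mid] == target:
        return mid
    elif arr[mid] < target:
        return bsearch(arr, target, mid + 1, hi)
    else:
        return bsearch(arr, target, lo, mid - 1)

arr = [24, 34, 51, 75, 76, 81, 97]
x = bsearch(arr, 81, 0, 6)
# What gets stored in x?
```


bsearch(arr, 81, 0, 6)
lo=0, hi=6, mid=3, arr[mid]=75
75 < 81, search right half
lo=4, hi=6, mid=5, arr[mid]=81
arr[5] == 81, found at index 5
= 5
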